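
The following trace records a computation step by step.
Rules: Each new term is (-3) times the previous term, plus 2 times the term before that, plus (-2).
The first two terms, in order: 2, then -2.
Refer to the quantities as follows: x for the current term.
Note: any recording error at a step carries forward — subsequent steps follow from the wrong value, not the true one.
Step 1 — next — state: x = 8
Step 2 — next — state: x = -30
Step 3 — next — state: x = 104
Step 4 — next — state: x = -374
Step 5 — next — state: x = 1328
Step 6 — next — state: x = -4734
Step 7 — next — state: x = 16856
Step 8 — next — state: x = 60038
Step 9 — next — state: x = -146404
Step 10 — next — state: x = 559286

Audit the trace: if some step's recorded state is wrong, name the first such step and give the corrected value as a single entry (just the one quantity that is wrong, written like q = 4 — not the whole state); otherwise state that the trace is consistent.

step 8, x = -60038

Recomputing the run from the initial state:
step 1: x = 8
step 2: x = -30
step 3: x = 104
step 4: x = -374
step 5: x = 1328
step 6: x = -4734
step 7: x = 16856
step 8: x = -60038
step 9: x = 213824
step 10: x = -761550
The first disagreement with the trace is at step 8, where the value should be x = -60038.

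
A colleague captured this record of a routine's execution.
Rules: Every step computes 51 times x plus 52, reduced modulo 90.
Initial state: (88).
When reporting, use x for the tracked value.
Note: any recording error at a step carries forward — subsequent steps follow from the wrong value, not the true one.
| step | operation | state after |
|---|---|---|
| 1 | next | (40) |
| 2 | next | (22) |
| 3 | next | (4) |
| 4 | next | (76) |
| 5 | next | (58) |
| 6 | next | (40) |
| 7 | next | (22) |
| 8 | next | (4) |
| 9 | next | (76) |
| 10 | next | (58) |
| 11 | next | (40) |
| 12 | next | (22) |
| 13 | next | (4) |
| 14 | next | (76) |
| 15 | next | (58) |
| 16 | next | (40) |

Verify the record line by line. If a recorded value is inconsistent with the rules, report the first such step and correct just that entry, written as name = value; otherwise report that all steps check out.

no error

Recomputing the run from the initial state:
step 1: x = 40
step 2: x = 22
step 3: x = 4
step 4: x = 76
step 5: x = 58
step 6: x = 40
step 7: x = 22
step 8: x = 4
step 9: x = 76
step 10: x = 58
step 11: x = 40
step 12: x = 22
step 13: x = 4
step 14: x = 76
step 15: x = 58
step 16: x = 40
This matches the record at every step.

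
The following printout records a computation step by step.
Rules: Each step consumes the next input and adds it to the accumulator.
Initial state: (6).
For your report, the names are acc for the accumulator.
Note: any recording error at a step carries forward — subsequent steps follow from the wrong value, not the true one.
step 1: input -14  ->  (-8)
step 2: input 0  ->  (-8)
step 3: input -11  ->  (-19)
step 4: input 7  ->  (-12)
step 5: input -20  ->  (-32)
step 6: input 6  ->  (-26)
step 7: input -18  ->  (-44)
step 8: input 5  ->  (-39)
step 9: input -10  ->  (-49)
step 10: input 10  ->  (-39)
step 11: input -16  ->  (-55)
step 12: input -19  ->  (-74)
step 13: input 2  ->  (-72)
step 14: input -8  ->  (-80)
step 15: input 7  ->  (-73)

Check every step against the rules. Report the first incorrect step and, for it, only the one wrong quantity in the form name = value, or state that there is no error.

Recomputing the run from the initial state:
step 1: acc = -8
step 2: acc = -8
step 3: acc = -19
step 4: acc = -12
step 5: acc = -32
step 6: acc = -26
step 7: acc = -44
step 8: acc = -39
step 9: acc = -49
step 10: acc = -39
step 11: acc = -55
step 12: acc = -74
step 13: acc = -72
step 14: acc = -80
step 15: acc = -73
This matches the printout at every step.

no error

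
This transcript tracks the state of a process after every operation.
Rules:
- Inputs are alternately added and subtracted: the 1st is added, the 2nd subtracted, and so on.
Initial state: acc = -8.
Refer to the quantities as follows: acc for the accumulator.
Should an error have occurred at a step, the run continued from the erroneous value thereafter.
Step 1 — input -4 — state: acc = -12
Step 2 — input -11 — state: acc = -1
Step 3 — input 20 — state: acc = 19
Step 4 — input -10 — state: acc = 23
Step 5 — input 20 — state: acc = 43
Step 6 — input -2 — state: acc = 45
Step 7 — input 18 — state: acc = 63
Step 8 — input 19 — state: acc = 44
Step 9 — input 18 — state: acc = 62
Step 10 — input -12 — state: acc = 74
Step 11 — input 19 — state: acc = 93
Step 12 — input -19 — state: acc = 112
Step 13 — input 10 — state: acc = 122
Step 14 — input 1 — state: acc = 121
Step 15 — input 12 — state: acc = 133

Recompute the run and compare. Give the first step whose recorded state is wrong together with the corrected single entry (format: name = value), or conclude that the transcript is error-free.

Recomputing the run from the initial state:
step 1: acc = -12
step 2: acc = -1
step 3: acc = 19
step 4: acc = 29
step 5: acc = 49
step 6: acc = 51
step 7: acc = 69
step 8: acc = 50
step 9: acc = 68
step 10: acc = 80
step 11: acc = 99
step 12: acc = 118
step 13: acc = 128
step 14: acc = 127
step 15: acc = 139
The first disagreement with the transcript is at step 4, where the value should be acc = 29.

step 4, acc = 29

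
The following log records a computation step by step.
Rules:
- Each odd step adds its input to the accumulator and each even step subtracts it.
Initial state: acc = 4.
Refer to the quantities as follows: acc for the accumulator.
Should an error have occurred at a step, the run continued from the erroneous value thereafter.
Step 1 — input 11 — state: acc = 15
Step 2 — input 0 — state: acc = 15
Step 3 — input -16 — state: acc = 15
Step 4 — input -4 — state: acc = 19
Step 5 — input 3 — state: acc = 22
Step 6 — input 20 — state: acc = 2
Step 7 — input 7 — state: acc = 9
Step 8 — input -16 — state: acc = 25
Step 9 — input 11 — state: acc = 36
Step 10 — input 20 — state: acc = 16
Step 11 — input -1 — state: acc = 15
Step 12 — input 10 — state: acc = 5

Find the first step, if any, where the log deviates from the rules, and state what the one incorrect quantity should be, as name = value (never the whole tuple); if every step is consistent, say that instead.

Step 1: acc = 4 + 11 = 15 — no discrepancy.
Step 2: acc = 15 - 0 = 15 — agrees with the log.
Step 3: acc = 15 + -16 = -1 — the entry is off here.
That makes step 3 the first incorrect line — acc = -1 is what it should show.

step 3, acc = -1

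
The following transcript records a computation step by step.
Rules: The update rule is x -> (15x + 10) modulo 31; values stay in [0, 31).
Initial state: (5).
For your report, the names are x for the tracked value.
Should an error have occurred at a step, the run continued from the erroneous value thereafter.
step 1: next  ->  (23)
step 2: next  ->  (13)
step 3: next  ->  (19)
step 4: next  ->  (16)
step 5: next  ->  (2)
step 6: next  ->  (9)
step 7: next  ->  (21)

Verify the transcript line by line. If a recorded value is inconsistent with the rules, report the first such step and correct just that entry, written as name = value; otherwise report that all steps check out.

Recomputing the run from the initial state:
step 1: x = 23
step 2: x = 14
step 3: x = 3
step 4: x = 24
step 5: x = 29
step 6: x = 11
step 7: x = 20
The first disagreement with the transcript is at step 2, where the value should be x = 14.

step 2, x = 14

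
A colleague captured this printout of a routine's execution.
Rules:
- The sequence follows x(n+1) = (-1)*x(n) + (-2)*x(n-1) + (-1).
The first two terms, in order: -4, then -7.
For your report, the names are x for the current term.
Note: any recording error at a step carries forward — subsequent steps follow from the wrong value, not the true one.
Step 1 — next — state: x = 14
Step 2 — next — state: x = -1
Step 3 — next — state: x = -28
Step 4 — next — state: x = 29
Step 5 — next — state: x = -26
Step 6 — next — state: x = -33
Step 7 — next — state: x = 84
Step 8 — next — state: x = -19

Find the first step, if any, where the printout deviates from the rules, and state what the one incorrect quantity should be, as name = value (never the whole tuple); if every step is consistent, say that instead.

Step 1: x = -1*(-7) + (-2)*(-4) + (-1) = 14 — matches.
Step 2: x = -1*(14) + (-2)*(-7) + (-1) = -1 — agrees with the printout.
Step 3: x = -1*(-1) + (-2)*(14) + (-1) = -28 — verified.
Step 4: x = -1*(-28) + (-2)*(-1) + (-1) = 29 — no discrepancy.
Step 5: x = -1*(29) + (-2)*(-28) + (-1) = 26 — first mismatch against the printout.
The earliest wrong entry is at step 5: it should read x = 26.

step 5, x = 26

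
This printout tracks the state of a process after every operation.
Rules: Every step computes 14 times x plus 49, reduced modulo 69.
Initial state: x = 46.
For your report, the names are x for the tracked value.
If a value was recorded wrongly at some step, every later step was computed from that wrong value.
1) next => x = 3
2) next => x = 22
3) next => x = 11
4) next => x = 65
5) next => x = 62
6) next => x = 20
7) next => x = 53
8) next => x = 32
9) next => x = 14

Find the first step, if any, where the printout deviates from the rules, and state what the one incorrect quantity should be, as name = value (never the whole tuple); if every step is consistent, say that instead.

step 3, x = 12

Recomputing the run from the initial state:
step 1: x = 3
step 2: x = 22
step 3: x = 12
step 4: x = 10
step 5: x = 51
step 6: x = 4
step 7: x = 36
step 8: x = 1
step 9: x = 63
The first disagreement with the printout is at step 3, where the value should be x = 12.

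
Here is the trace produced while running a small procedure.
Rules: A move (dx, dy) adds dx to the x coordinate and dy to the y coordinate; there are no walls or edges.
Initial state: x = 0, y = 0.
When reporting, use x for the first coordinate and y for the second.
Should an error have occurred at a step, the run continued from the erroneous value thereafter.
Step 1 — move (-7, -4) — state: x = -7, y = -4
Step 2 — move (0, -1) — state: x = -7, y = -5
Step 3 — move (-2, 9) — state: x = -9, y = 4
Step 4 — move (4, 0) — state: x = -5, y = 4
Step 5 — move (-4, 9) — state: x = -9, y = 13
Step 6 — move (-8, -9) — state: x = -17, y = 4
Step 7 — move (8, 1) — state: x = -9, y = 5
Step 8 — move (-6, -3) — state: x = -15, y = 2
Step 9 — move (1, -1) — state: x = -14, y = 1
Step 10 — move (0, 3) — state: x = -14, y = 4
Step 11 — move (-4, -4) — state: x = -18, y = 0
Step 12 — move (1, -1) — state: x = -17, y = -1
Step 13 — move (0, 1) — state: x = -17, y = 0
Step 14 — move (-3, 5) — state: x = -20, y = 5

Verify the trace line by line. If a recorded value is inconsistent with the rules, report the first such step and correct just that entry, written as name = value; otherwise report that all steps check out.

no error

Recomputing the run from the initial state:
step 1: x = -7, y = -4
step 2: x = -7, y = -5
step 3: x = -9, y = 4
step 4: x = -5, y = 4
step 5: x = -9, y = 13
step 6: x = -17, y = 4
step 7: x = -9, y = 5
step 8: x = -15, y = 2
step 9: x = -14, y = 1
step 10: x = -14, y = 4
step 11: x = -18, y = 0
step 12: x = -17, y = -1
step 13: x = -17, y = 0
step 14: x = -20, y = 5
This matches the trace at every step.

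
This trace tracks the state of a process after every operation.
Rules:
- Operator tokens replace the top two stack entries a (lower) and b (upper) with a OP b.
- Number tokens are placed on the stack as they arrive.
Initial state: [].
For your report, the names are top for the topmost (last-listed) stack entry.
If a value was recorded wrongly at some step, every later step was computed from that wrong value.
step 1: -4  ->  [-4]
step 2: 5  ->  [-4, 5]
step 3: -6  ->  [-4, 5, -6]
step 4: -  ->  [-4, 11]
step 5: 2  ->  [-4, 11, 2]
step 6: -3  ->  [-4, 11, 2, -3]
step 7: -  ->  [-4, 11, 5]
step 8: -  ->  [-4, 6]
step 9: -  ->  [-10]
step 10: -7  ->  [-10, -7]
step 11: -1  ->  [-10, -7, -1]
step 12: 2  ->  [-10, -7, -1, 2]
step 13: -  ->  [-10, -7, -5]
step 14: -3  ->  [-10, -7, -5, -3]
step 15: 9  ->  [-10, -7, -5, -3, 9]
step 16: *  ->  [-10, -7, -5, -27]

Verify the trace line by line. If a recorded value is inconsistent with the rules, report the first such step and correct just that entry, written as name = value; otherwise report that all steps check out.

step 13, top = -3

Recomputing the run from the initial state:
step 1: [-4]
step 2: [-4, 5]
step 3: [-4, 5, -6]
step 4: [-4, 11]
step 5: [-4, 11, 2]
step 6: [-4, 11, 2, -3]
step 7: [-4, 11, 5]
step 8: [-4, 6]
step 9: [-10]
step 10: [-10, -7]
step 11: [-10, -7, -1]
step 12: [-10, -7, -1, 2]
step 13: [-10, -7, -3]
step 14: [-10, -7, -3, -3]
step 15: [-10, -7, -3, -3, 9]
step 16: [-10, -7, -3, -27]
The first disagreement with the trace is at step 13, where the value should be top = -3.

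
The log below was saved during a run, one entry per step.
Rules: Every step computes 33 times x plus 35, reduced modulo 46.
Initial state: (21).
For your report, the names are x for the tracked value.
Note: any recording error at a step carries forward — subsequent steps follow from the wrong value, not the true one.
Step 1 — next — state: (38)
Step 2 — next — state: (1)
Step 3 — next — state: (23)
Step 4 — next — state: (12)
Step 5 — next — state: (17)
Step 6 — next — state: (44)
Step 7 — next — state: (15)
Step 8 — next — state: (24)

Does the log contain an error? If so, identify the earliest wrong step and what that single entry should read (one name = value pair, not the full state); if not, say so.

step 3, x = 22

step 1: x = (33*21 + 35) mod 46 = 38 -> exactly as logged
step 2: x = (33*38 + 35) mod 46 = 1 -> consistent with the log
step 3: x = (33*1 + 35) mod 46 = 22 -> the log disagrees here
That makes step 3 the first incorrect line — x = 22 is what it should show.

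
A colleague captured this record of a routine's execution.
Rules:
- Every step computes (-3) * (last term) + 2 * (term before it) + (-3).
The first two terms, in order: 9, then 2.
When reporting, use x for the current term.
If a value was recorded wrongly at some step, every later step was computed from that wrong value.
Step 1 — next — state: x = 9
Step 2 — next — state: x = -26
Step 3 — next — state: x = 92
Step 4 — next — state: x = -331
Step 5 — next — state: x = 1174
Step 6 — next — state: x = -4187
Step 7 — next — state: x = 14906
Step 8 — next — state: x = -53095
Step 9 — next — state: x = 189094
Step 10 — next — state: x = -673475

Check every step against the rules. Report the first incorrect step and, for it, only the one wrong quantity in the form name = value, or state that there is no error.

step 3, x = 93

step 1: x = -3*(2) + (2)*(9) + (-3) = 9 -> matches
step 2: x = -3*(9) + (2)*(2) + (-3) = -26 -> agrees with the record
step 3: x = -3*(-26) + (2)*(9) + (-3) = 93 -> the record disagrees here
So the first discrepancy is step 3, where the right value is x = 93.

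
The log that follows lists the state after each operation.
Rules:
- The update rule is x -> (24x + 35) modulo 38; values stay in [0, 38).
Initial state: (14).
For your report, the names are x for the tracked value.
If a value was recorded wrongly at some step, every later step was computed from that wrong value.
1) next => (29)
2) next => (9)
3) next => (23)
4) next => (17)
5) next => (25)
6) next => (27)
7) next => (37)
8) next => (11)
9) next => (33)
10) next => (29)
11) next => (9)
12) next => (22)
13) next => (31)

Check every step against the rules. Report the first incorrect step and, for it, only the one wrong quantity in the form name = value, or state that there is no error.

1. x = (24*14 + 35) mod 38 = 29 (exactly as logged)
2. x = (24*29 + 35) mod 38 = 9 (checks out)
3. x = (24*9 + 35) mod 38 = 23 (agrees with the log)
4. x = (24*23 + 35) mod 38 = 17 (consistent with the log)
5. x = (24*17 + 35) mod 38 = 25 (no discrepancy)
6. x = (24*25 + 35) mod 38 = 27 (matches)
7. x = (24*27 + 35) mod 38 = 37 (checks out)
8. x = (24*37 + 35) mod 38 = 11 (checks out)
9. x = (24*11 + 35) mod 38 = 33 (same as recorded)
10. x = (24*33 + 35) mod 38 = 29 (same as recorded)
11. x = (24*29 + 35) mod 38 = 9 (consistent with the log)
12. x = (24*9 + 35) mod 38 = 23 (the recorded entry deviates here)
Conclusion: step 12 carries the first error; the entry should be x = 23.

step 12, x = 23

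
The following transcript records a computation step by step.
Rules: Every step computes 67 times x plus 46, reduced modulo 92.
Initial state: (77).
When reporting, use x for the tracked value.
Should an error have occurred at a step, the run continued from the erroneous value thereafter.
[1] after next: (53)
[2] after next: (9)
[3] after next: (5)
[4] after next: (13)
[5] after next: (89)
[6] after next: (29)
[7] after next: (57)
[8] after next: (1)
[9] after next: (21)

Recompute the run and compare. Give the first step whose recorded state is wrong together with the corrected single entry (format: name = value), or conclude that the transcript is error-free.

no error

Recomputing the run from the initial state:
step 1: x = 53
step 2: x = 9
step 3: x = 5
step 4: x = 13
step 5: x = 89
step 6: x = 29
step 7: x = 57
step 8: x = 1
step 9: x = 21
This matches the transcript at every step.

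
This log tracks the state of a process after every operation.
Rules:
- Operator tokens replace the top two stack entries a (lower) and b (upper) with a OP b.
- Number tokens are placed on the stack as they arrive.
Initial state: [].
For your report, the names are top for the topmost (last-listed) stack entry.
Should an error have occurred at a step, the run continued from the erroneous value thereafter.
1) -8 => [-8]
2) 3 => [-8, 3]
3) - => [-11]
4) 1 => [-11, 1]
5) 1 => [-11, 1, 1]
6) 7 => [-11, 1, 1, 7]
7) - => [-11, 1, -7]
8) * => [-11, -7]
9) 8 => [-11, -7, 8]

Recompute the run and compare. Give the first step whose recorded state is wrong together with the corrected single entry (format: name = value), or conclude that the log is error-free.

step 7, top = -6

step 1: push -8: top = -8 -> exactly as logged
step 2: push 3: top = 3 -> in agreement
step 3: -8 - 3 = -11 -> agrees with the log
step 4: push 1: top = 1 -> exactly as logged
step 5: push 1: top = 1 -> consistent with the log
step 6: push 7: top = 7 -> checks out
step 7: 1 - 7 = -6 -> not what was recorded
First incorrect step: 7; the correct value is top = -6.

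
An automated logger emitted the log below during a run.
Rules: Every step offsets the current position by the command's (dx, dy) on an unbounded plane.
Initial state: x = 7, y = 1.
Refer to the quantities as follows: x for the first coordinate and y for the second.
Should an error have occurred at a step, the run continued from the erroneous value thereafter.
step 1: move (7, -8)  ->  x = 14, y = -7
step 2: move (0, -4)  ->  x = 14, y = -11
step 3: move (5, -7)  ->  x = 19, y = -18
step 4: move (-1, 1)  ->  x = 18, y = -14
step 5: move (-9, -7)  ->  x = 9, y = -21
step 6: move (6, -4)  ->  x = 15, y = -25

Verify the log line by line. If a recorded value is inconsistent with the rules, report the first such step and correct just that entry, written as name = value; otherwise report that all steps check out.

step 4, y = -17

Step 1: x = 7 + (7) = 14, y = 1 + (-8) = -7 — matches.
Step 2: x = 14 + (0) = 14, y = -7 + (-4) = -11 — confirmed correct.
Step 3: x = 14 + (5) = 19, y = -11 + (-7) = -18 — confirmed correct.
Step 4: x = 19 + (-1) = 18, y = -18 + (1) = -17 — the entry is off here.
The earliest wrong entry is at step 4: it should read y = -17.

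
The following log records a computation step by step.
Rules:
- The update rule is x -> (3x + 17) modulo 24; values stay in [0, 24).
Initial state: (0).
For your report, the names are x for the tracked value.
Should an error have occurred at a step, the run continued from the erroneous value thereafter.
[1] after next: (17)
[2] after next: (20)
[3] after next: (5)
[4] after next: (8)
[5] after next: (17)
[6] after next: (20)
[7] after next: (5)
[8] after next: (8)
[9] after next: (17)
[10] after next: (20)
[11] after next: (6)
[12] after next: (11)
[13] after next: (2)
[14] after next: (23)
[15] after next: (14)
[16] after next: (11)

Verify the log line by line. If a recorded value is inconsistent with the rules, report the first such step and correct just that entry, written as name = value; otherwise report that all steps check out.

1. x = (3*0 + 17) mod 24 = 17 (same as recorded)
2. x = (3*17 + 17) mod 24 = 20 (verified)
3. x = (3*20 + 17) mod 24 = 5 (verified)
4. x = (3*5 + 17) mod 24 = 8 (matches)
5. x = (3*8 + 17) mod 24 = 17 (verified)
6. x = (3*17 + 17) mod 24 = 20 (consistent with the log)
7. x = (3*20 + 17) mod 24 = 5 (in agreement)
8. x = (3*5 + 17) mod 24 = 8 (checks out)
9. x = (3*8 + 17) mod 24 = 17 (agrees with the log)
10. x = (3*17 + 17) mod 24 = 20 (exactly as logged)
11. x = (3*20 + 17) mod 24 = 5 (the log has a different value)
That makes step 11 the first incorrect line — x = 5 is what it should show.

step 11, x = 5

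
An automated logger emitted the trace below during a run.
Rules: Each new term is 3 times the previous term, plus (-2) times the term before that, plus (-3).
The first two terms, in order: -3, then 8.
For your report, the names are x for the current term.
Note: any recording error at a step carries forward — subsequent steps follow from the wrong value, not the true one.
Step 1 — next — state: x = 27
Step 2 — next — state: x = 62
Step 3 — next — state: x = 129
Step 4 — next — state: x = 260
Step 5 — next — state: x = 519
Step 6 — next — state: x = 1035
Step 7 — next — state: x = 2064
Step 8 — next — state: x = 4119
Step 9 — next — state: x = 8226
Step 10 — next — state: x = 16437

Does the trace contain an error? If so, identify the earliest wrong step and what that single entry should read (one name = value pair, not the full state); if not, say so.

step 6, x = 1034

Recomputing the run from the initial state:
step 1: x = 27
step 2: x = 62
step 3: x = 129
step 4: x = 260
step 5: x = 519
step 6: x = 1034
step 7: x = 2061
step 8: x = 4112
step 9: x = 8211
step 10: x = 16406
The first disagreement with the trace is at step 6, where the value should be x = 1034.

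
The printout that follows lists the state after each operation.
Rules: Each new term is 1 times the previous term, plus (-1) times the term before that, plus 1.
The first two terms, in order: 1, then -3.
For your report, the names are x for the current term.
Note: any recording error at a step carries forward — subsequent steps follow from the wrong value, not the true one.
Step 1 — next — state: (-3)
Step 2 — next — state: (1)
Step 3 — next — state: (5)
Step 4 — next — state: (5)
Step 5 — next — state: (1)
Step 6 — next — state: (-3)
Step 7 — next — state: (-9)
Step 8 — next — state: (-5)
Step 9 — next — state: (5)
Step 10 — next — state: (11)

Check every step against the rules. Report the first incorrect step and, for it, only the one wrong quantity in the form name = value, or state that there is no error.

Recomputing the run from the initial state:
step 1: x = -3
step 2: x = 1
step 3: x = 5
step 4: x = 5
step 5: x = 1
step 6: x = -3
step 7: x = -3
step 8: x = 1
step 9: x = 5
step 10: x = 5
The first disagreement with the printout is at step 7, where the value should be x = -3.

step 7, x = -3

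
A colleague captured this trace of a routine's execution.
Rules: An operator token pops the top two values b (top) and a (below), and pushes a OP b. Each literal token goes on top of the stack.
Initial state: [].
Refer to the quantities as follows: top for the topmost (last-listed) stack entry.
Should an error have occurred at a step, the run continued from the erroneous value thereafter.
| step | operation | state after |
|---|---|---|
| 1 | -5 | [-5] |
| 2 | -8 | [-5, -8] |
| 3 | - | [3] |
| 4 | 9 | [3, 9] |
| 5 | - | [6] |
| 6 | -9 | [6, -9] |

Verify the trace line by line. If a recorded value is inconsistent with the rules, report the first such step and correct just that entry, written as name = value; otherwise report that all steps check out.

step 5, top = -6

1. push -5: top = -5 (consistent with the trace)
2. push -8: top = -8 (matches)
3. -5 - -8 = 3 (in agreement)
4. push 9: top = 9 (checks out)
5. 3 - 9 = -6 (the recorded entry deviates here)
Step 5 is the first one off; corrected, top = -6.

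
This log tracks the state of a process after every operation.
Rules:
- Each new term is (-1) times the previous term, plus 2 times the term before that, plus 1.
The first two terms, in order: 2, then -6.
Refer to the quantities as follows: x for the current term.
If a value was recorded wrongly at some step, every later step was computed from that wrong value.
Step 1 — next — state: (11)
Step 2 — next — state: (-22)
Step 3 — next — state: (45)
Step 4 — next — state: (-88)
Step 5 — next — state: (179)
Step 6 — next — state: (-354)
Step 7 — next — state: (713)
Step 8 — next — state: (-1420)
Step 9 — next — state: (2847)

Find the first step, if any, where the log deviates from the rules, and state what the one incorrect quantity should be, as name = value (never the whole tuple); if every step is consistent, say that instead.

Recomputing the run from the initial state:
step 1: x = 11
step 2: x = -22
step 3: x = 45
step 4: x = -88
step 5: x = 179
step 6: x = -354
step 7: x = 713
step 8: x = -1420
step 9: x = 2847
This matches the log at every step.

no error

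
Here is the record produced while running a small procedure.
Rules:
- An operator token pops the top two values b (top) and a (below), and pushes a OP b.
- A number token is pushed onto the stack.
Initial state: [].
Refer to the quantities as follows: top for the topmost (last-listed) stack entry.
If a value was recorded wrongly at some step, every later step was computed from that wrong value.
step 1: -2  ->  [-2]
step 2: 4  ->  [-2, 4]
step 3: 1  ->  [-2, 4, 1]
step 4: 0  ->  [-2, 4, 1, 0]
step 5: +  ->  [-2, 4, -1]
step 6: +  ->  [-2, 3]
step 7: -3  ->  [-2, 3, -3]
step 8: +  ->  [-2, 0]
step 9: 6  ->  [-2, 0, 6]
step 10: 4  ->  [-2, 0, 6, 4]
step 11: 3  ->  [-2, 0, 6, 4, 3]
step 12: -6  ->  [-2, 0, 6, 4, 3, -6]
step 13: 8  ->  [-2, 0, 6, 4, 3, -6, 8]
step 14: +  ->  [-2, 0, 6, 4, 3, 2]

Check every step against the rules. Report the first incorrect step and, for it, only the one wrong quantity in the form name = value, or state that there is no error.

step 5, top = 1

step 1: push -2: top = -2 -> verified
step 2: push 4: top = 4 -> checks out
step 3: push 1: top = 1 -> exactly as logged
step 4: push 0: top = 0 -> no discrepancy
step 5: 1 + 0 = 1 -> first mismatch against the record
So the first discrepancy is step 5, where the right value is top = 1.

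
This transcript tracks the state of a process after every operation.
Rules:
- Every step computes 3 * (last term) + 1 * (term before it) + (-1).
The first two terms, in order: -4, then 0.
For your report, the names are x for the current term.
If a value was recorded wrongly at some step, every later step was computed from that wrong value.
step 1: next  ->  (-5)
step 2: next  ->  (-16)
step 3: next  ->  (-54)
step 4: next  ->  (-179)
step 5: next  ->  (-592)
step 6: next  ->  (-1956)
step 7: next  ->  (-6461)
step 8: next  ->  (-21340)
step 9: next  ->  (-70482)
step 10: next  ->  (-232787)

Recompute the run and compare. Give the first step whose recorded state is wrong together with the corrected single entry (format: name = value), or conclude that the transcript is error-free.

Recomputing the run from the initial state:
step 1: x = -5
step 2: x = -16
step 3: x = -54
step 4: x = -179
step 5: x = -592
step 6: x = -1956
step 7: x = -6461
step 8: x = -21340
step 9: x = -70482
step 10: x = -232787
This matches the transcript at every step.

no error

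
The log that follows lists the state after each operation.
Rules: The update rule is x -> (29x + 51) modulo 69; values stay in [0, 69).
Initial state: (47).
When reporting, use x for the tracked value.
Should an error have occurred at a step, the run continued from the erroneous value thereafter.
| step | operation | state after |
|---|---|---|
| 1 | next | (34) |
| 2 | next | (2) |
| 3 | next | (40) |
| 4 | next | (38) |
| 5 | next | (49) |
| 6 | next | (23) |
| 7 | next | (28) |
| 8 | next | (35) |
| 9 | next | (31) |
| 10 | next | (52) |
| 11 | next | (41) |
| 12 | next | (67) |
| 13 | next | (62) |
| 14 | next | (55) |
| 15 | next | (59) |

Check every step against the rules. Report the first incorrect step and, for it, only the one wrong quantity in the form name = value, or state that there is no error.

Step 1: x = (29*47 + 51) mod 69 = 34 — checks out.
Step 2: x = (29*34 + 51) mod 69 = 2 — confirmed correct.
Step 3: x = (29*2 + 51) mod 69 = 40 — matches.
Step 4: x = (29*40 + 51) mod 69 = 38 — exactly as logged.
Step 5: x = (29*38 + 51) mod 69 = 49 — same as recorded.
Step 6: x = (29*49 + 51) mod 69 = 23 — checks out.
Step 7: x = (29*23 + 51) mod 69 = 28 — consistent with the log.
Step 8: x = (29*28 + 51) mod 69 = 35 — checks out.
Step 9: x = (29*35 + 51) mod 69 = 31 — verified.
Step 10: x = (29*31 + 51) mod 69 = 53 — the recorded entry deviates here.
Step 10 is the first one off; corrected, x = 53.

step 10, x = 53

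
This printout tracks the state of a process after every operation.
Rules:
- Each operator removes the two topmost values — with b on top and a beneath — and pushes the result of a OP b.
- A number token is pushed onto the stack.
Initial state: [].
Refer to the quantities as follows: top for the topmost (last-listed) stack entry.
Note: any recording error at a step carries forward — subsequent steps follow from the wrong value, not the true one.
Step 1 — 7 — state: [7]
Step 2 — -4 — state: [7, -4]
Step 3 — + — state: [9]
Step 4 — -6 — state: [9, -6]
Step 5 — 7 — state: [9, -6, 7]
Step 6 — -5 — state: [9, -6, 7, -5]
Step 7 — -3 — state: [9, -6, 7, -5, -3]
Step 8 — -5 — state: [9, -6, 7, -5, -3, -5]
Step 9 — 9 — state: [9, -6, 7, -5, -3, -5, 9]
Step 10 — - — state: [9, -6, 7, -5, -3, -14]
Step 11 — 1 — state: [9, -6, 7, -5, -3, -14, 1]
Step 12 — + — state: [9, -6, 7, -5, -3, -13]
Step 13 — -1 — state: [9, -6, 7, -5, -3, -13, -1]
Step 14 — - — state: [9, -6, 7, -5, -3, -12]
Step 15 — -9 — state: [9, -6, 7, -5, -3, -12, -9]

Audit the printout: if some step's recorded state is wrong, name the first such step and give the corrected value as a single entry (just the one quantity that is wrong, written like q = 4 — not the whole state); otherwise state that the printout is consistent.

1. push 7: top = 7 (consistent with the printout)
2. push -4: top = -4 (matches)
3. 7 + -4 = 3 (first mismatch against the printout)
So the first discrepancy is step 3, where the right value is top = 3.

step 3, top = 3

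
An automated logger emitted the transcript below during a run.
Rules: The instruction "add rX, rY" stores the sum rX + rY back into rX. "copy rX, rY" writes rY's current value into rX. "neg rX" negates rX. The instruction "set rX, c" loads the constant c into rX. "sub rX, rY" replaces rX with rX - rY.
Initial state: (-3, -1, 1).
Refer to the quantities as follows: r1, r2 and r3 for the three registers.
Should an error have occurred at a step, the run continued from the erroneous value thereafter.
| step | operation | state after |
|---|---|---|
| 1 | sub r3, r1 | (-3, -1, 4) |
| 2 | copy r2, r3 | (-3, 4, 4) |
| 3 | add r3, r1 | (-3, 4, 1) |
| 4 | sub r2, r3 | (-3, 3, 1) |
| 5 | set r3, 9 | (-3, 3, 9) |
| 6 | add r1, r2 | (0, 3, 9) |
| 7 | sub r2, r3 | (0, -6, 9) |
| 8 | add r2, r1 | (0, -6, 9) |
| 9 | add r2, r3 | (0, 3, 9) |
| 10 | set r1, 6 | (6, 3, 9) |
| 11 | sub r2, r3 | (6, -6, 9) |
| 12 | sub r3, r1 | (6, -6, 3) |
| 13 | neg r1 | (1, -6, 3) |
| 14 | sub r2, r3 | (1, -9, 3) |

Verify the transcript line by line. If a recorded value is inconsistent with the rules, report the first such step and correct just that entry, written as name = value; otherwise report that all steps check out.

step 13, r1 = -6

Recomputing the run from the initial state:
step 1: r1 = -3, r2 = -1, r3 = 4
step 2: r1 = -3, r2 = 4, r3 = 4
step 3: r1 = -3, r2 = 4, r3 = 1
step 4: r1 = -3, r2 = 3, r3 = 1
step 5: r1 = -3, r2 = 3, r3 = 9
step 6: r1 = 0, r2 = 3, r3 = 9
step 7: r1 = 0, r2 = -6, r3 = 9
step 8: r1 = 0, r2 = -6, r3 = 9
step 9: r1 = 0, r2 = 3, r3 = 9
step 10: r1 = 6, r2 = 3, r3 = 9
step 11: r1 = 6, r2 = -6, r3 = 9
step 12: r1 = 6, r2 = -6, r3 = 3
step 13: r1 = -6, r2 = -6, r3 = 3
step 14: r1 = -6, r2 = -9, r3 = 3
The first disagreement with the transcript is at step 13, where the value should be r1 = -6.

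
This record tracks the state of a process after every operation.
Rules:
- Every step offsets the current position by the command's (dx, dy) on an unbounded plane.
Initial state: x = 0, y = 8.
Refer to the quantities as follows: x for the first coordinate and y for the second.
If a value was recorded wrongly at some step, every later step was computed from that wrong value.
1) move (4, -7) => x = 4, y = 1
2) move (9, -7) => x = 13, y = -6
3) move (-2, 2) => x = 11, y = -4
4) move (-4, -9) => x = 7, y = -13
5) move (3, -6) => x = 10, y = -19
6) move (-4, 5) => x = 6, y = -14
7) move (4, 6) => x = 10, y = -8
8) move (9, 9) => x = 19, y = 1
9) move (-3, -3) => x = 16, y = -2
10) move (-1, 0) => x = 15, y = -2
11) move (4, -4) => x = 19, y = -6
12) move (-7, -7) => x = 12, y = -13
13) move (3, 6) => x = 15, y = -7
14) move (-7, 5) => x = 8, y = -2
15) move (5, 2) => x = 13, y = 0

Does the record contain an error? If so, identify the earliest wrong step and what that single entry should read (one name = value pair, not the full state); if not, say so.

no error

Step 1: x = 0 + (4) = 4, y = 8 + (-7) = 1 — verified.
Step 2: x = 4 + (9) = 13, y = 1 + (-7) = -6 — same as recorded.
Step 3: x = 13 + (-2) = 11, y = -6 + (2) = -4 — no discrepancy.
Step 4: x = 11 + (-4) = 7, y = -4 + (-9) = -13 — exactly as logged.
Step 5: x = 7 + (3) = 10, y = -13 + (-6) = -19 — checks out.
Step 6: x = 10 + (-4) = 6, y = -19 + (5) = -14 — no discrepancy.
Step 7: x = 6 + (4) = 10, y = -14 + (6) = -8 — confirmed correct.
Step 8: x = 10 + (9) = 19, y = -8 + (9) = 1 — consistent with the record.
Step 9: x = 19 + (-3) = 16, y = 1 + (-3) = -2 — exactly as logged.
Step 10: x = 16 + (-1) = 15, y = -2 + (0) = -2 — same as recorded.
Step 11: x = 15 + (4) = 19, y = -2 + (-4) = -6 — same as recorded.
Step 12: x = 19 + (-7) = 12, y = -6 + (-7) = -13 — checks out.
Step 13: x = 12 + (3) = 15, y = -13 + (6) = -7 — exactly as logged.
Step 14: x = 15 + (-7) = 8, y = -7 + (5) = -2 — agrees with the record.
Step 15: x = 8 + (5) = 13, y = -2 + (2) = 0 — no discrepancy.
Each recorded entry agrees with the recomputation.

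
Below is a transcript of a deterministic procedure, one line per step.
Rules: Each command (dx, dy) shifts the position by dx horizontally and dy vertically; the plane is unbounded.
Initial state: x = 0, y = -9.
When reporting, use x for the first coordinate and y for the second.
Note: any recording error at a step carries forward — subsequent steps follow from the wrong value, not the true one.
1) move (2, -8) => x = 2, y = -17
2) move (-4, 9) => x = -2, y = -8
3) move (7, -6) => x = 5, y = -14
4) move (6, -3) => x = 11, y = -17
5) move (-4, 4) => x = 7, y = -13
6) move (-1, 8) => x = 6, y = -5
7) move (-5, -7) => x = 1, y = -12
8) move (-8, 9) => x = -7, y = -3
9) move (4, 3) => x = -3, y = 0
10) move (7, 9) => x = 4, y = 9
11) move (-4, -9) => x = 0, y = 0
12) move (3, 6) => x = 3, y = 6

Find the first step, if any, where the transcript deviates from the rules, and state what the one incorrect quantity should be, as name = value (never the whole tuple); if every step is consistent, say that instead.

step 1: x = 0 + (2) = 2, y = -9 + (-8) = -17 -> verified
step 2: x = 2 + (-4) = -2, y = -17 + (9) = -8 -> matches
step 3: x = -2 + (7) = 5, y = -8 + (-6) = -14 -> confirmed correct
step 4: x = 5 + (6) = 11, y = -14 + (-3) = -17 -> in agreement
step 5: x = 11 + (-4) = 7, y = -17 + (4) = -13 -> exactly as logged
step 6: x = 7 + (-1) = 6, y = -13 + (8) = -5 -> consistent with the transcript
step 7: x = 6 + (-5) = 1, y = -5 + (-7) = -12 -> agrees with the transcript
step 8: x = 1 + (-8) = -7, y = -12 + (9) = -3 -> same as recorded
step 9: x = -7 + (4) = -3, y = -3 + (3) = 0 -> matches
step 10: x = -3 + (7) = 4, y = 0 + (9) = 9 -> same as recorded
step 11: x = 4 + (-4) = 0, y = 9 + (-9) = 0 -> consistent with the transcript
step 12: x = 0 + (3) = 3, y = 0 + (6) = 6 -> agrees with the transcript
Nothing is out of place; the run is error-free.

no error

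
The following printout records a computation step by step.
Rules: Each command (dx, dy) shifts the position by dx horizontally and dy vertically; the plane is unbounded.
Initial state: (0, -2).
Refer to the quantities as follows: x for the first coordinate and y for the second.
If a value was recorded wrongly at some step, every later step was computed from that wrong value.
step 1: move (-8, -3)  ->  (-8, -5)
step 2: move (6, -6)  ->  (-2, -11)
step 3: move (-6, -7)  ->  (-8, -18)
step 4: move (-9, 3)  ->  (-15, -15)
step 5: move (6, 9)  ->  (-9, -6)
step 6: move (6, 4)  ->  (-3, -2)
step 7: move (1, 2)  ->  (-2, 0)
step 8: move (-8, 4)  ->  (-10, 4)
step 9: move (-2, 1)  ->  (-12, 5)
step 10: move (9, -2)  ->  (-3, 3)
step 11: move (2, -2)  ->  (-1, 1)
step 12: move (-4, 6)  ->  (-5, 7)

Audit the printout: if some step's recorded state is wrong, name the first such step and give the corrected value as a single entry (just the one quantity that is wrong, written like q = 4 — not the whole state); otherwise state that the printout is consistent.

step 4, x = -17

Step 1: x = 0 + (-8) = -8, y = -2 + (-3) = -5 — verified.
Step 2: x = -8 + (6) = -2, y = -5 + (-6) = -11 — in agreement.
Step 3: x = -2 + (-6) = -8, y = -11 + (-7) = -18 — no discrepancy.
Step 4: x = -8 + (-9) = -17, y = -18 + (3) = -15 — the printout has a different value.
First incorrect step: 4; the correct value is x = -17.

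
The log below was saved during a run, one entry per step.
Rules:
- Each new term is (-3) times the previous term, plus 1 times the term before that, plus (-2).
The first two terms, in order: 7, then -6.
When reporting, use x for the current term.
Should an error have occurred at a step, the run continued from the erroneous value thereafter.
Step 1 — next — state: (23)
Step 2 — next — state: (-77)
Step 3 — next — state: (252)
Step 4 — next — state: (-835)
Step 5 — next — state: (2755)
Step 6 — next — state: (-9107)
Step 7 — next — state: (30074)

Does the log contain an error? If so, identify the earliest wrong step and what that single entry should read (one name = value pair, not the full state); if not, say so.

step 1: x = -3*(-6) + (1)*(7) + (-2) = 23 -> matches
step 2: x = -3*(23) + (1)*(-6) + (-2) = -77 -> verified
step 3: x = -3*(-77) + (1)*(23) + (-2) = 252 -> matches
step 4: x = -3*(252) + (1)*(-77) + (-2) = -835 -> in agreement
step 5: x = -3*(-835) + (1)*(252) + (-2) = 2755 -> agrees with the log
step 6: x = -3*(2755) + (1)*(-835) + (-2) = -9102 -> the log disagrees here
First deviation found at step 6; the corrected entry is x = -9102.

step 6, x = -9102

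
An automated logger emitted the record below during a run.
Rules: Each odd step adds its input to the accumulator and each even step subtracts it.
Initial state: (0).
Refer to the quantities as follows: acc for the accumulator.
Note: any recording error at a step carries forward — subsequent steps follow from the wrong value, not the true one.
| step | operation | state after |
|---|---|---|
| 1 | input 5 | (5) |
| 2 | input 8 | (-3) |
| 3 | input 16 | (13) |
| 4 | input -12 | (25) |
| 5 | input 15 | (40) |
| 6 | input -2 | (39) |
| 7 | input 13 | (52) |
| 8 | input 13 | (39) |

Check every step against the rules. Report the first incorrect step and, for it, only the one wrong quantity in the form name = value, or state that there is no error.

1. acc = 0 + 5 = 5 (checks out)
2. acc = 5 - 8 = -3 (matches)
3. acc = -3 + 16 = 13 (checks out)
4. acc = 13 - -12 = 25 (consistent with the record)
5. acc = 25 + 15 = 40 (consistent with the record)
6. acc = 40 - -2 = 42 (the recorded entry deviates here)
So the first discrepancy is step 6, where the right value is acc = 42.

step 6, acc = 42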